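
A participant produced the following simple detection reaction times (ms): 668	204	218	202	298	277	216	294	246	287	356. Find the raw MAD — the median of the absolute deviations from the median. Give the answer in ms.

Sorted: 202, 204, 216, 218, 246, 277, 287, 294, 298, 356, 668 → median = 277
|x − 277|: 391, 73, 59, 75, 21, 0, 61, 17, 31, 10, 79
Sorted deviations: 0, 10, 17, 21, 31, 59, 61, 73, 75, 79, 391 → MAD = 59

59 ms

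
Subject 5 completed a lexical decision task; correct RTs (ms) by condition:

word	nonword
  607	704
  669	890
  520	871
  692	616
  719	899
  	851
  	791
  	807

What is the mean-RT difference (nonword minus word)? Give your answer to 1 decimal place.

M(word) = 3207/5 = 641.400
M(nonword) = 6429/8 = 803.625
Difference = 803.625 − 641.400 = 162.225 ms

162.2 ms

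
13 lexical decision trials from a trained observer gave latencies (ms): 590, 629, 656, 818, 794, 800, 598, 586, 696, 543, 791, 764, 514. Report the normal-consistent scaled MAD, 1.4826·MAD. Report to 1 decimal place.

Sorted: 514, 543, 586, 590, 598, 629, 656, 696, 764, 791, 794, 800, 818 → median = 656
|x − 656| sorted: 0, 27, 40, 58, 66, 70, 108, 113, 135, 138, 142, 144, 162 → MAD = 108
Robust SD ≈ 1.4826 × 108 = 160.121

160.1 ms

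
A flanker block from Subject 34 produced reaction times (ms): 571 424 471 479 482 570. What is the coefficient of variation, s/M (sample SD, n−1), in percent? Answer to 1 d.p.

n = 6, Σ = 2997, M = 499.5000
Σ(x−M)² = 17321.500; s = √(17321.500/5) = 58.8583
CV = 58.8583 / 499.5000 = 0.11783 = 11.783%

11.8%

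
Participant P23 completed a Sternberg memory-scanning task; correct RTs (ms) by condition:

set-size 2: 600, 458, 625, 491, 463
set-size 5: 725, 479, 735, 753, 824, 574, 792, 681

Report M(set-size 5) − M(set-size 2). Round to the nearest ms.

168 ms

M(set-size 2) = 2637/5 = 527.400
M(set-size 5) = 5563/8 = 695.375
Difference = 695.375 − 527.400 = 167.975 ms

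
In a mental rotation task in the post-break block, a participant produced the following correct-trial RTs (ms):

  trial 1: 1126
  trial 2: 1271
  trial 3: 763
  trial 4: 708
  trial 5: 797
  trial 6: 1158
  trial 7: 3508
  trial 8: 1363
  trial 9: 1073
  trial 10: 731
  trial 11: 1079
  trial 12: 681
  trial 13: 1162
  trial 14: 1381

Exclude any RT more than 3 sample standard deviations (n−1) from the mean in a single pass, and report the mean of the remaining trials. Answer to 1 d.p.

1022.5 ms

n = 14, ΣRT = 16801, M = 1200.071
Σ(x−M)² = 6515452.93; s = √(6515452.93/13) = 707.947
Cutoffs: 1200.071 ± 3·707.947 → [-923.8, 3323.9]
Outside: 3508 → excluded.
Retained (n=13): Σ = 13293, mean = 13293/13 = 1022.538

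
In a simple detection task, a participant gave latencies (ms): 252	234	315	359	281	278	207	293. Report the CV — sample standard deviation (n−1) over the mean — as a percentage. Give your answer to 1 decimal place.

n = 8, Σ = 2219, M = 277.3750
Σ(x−M)² = 15813.875; s = √(15813.875/7) = 47.5303
CV = 47.5303 / 277.3750 = 0.17136 = 17.136%

17.1%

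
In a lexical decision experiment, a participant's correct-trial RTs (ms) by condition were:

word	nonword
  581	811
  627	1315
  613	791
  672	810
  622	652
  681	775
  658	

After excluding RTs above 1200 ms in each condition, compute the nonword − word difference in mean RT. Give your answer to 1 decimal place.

131.5 ms

nonword: exclude 1315
M(word) = 4454/7 = 636.286
M(nonword) = 3839/5 = 767.800
Difference = 767.800 − 636.286 = 131.514 ms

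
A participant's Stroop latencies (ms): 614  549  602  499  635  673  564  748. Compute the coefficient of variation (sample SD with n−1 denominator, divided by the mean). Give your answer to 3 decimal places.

0.127

n = 8, Σ = 4884, M = 610.5000
Σ(x−M)² = 41874.000; s = √(41874.000/7) = 77.3434
CV = 77.3434 / 610.5000 = 0.12669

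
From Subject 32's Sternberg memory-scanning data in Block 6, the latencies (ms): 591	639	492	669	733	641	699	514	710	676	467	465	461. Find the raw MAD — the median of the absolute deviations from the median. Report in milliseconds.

Sorted: 461, 465, 467, 492, 514, 591, 639, 641, 669, 676, 699, 710, 733 → median = 639
|x − 639|: 48, 0, 147, 30, 94, 2, 60, 125, 71, 37, 172, 174, 178
Sorted deviations: 0, 2, 30, 37, 48, 60, 71, 94, 125, 147, 172, 174, 178 → MAD = 71

71 ms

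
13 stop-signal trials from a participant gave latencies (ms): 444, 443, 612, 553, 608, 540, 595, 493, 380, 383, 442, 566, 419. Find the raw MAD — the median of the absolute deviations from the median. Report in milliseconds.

73 ms

Sorted: 380, 383, 419, 442, 443, 444, 493, 540, 553, 566, 595, 608, 612 → median = 493
|x − 493|: 49, 50, 119, 60, 115, 47, 102, 0, 113, 110, 51, 73, 74
Sorted deviations: 0, 47, 49, 50, 51, 60, 73, 74, 102, 110, 113, 115, 119 → MAD = 73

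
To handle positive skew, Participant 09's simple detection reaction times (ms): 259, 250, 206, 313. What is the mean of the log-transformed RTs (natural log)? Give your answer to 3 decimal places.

ln(RT): 5.5568, 5.5215, 5.3279, 5.7462
Σ ln(RT) = 22.1524
Mean = 22.1524/4 = 5.53809

5.538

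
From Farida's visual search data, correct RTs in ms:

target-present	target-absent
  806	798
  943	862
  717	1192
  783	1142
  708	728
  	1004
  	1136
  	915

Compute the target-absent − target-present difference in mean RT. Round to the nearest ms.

M(target-present) = 3957/5 = 791.400
M(target-absent) = 7777/8 = 972.125
Difference = 972.125 − 791.400 = 180.725 ms

181 ms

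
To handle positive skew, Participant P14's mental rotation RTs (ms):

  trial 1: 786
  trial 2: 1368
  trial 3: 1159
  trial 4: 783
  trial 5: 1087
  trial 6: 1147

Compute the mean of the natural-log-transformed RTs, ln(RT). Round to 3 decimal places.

ln(RT): 6.6670, 7.2211, 7.0553, 6.6631, 6.9912, 7.0449
Σ ln(RT) = 41.6426
Mean = 41.6426/6 = 6.94043

6.940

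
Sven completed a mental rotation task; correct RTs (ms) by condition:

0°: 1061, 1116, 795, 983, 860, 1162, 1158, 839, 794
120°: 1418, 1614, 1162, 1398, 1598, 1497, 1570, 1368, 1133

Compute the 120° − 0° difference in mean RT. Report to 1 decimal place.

443.3 ms

M(0°) = 8768/9 = 974.222
M(120°) = 12758/9 = 1417.556
Difference = 1417.556 − 974.222 = 443.333 ms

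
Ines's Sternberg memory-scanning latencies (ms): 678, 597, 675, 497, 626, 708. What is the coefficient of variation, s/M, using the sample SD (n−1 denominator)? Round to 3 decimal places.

0.121

n = 6, Σ = 3781, M = 630.1667
Σ(x−M)² = 29206.833; s = √(29206.833/5) = 76.4288
CV = 76.4288 / 630.1667 = 0.12128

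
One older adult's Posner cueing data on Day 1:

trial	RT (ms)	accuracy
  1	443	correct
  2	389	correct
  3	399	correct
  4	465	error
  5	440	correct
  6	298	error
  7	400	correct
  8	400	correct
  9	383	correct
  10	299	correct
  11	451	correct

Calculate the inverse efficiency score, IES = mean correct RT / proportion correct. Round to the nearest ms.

Correct trials (n=9): 443, 389, 399, 440, 400, 400, 383, 299, 451
Mean correct RT = 3604/9 = 400.4444 ms
Proportion correct = 9/11
IES = 400.4444 / (9/11) = 489.432 ms

489 ms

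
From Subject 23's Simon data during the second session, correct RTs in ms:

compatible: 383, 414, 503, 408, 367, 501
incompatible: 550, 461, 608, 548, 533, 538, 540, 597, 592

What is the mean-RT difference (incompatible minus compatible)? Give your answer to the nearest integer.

123 ms

M(compatible) = 2576/6 = 429.333
M(incompatible) = 4967/9 = 551.889
Difference = 551.889 − 429.333 = 122.556 ms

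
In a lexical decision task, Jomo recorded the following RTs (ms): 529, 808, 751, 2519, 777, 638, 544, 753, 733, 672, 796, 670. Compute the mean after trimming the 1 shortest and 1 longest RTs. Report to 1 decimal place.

714.2 ms

Sorted: 529, 544, 638, 670, 672, 733, 751, 753, 777, 796, 808, 2519
Drop lowest 1 (529) and highest 1 (2519)
Remaining (n=10): Σ = 7142, mean = 7142/10 = 714.200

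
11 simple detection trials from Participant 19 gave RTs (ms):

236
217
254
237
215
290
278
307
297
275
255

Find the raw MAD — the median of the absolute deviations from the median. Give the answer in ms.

Sorted: 215, 217, 236, 237, 254, 255, 275, 278, 290, 297, 307 → median = 255
|x − 255|: 19, 38, 1, 18, 40, 35, 23, 52, 42, 20, 0
Sorted deviations: 0, 1, 18, 19, 20, 23, 35, 38, 40, 42, 52 → MAD = 23

23 ms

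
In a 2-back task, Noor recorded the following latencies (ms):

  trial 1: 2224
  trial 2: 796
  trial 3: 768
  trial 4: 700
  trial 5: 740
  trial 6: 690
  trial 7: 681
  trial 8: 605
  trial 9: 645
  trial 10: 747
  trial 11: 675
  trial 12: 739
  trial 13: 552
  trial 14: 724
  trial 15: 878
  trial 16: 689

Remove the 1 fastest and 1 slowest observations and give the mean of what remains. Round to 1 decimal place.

Sorted: 552, 605, 645, 675, 681, 689, 690, 700, 724, 739, 740, 747, 768, 796, 878, 2224
Drop lowest 1 (552) and highest 1 (2224)
Remaining (n=14): Σ = 10077, mean = 10077/14 = 719.786

719.8 ms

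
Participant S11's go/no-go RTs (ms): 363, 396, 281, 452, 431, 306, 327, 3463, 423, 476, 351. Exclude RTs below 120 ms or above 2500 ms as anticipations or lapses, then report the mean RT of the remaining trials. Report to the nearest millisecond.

381 ms

Excluded: 3463
Retained (n=10): Σ = 3806
Mean = 3806/10 = 380.6000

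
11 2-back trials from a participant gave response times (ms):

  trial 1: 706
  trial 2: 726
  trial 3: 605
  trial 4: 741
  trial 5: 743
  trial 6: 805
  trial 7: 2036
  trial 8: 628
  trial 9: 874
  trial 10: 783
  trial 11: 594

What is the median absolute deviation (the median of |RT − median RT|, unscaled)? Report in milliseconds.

Sorted: 594, 605, 628, 706, 726, 741, 743, 783, 805, 874, 2036 → median = 741
|x − 741|: 35, 15, 136, 0, 2, 64, 1295, 113, 133, 42, 147
Sorted deviations: 0, 2, 15, 35, 42, 64, 113, 133, 136, 147, 1295 → MAD = 64

64 ms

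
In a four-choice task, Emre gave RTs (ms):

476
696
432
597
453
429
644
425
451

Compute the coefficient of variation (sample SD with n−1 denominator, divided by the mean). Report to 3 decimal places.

n = 9, Σ = 4603, M = 511.4444
Σ(x−M)² = 87858.222; s = √(87858.222/8) = 104.7964
CV = 104.7964 / 511.4444 = 0.20490

0.205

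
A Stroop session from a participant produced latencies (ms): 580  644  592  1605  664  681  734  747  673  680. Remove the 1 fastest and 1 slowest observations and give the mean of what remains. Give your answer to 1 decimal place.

676.9 ms

Sorted: 580, 592, 644, 664, 673, 680, 681, 734, 747, 1605
Drop lowest 1 (580) and highest 1 (1605)
Remaining (n=8): Σ = 5415, mean = 5415/8 = 676.875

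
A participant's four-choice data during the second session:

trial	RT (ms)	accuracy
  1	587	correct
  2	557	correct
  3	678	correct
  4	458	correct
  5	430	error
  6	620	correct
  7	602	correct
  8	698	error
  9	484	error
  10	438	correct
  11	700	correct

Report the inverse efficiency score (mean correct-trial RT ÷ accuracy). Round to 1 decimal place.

797.5 ms

Correct trials (n=8): 587, 557, 678, 458, 620, 602, 438, 700
Mean correct RT = 4640/8 = 580.0000 ms
Proportion correct = 8/11
IES = 580.0000 / (8/11) = 797.500 ms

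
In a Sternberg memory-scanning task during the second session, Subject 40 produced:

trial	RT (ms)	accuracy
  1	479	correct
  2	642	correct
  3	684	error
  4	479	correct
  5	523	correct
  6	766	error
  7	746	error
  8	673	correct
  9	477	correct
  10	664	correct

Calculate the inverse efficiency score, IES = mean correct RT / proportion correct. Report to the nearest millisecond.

803 ms

Correct trials (n=7): 479, 642, 479, 523, 673, 477, 664
Mean correct RT = 3937/7 = 562.4286 ms
Proportion correct = 7/10
IES = 562.4286 / (7/10) = 803.469 ms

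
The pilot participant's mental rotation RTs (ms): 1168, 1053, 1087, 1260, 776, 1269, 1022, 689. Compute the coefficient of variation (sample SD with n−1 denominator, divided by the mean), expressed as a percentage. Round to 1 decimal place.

20.3%

n = 8, Σ = 8324, M = 1040.5000
Σ(x−M)² = 312822.000; s = √(312822.000/7) = 211.3974
CV = 211.3974 / 1040.5000 = 0.20317 = 20.317%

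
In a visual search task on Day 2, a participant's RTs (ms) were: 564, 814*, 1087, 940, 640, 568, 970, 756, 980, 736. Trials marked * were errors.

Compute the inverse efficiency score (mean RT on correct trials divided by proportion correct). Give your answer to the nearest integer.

Correct trials (n=9): 564, 1087, 940, 640, 568, 970, 756, 980, 736
Mean correct RT = 7241/9 = 804.5556 ms
Proportion correct = 9/10
IES = 804.5556 / (9/10) = 893.951 ms

894 ms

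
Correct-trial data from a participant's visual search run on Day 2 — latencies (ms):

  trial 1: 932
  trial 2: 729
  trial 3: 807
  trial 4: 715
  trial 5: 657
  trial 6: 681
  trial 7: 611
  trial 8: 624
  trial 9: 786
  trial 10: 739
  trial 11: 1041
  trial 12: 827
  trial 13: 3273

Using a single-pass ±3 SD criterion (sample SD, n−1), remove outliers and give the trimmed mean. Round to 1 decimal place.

n = 13, ΣRT = 12422, M = 955.538
Σ(x−M)² = 5995003.23; s = √(5995003.23/12) = 706.812
Cutoffs: 955.538 ± 3·706.812 → [-1164.9, 3076.0]
Outside: 3273 → excluded.
Retained (n=12): Σ = 9149, mean = 9149/12 = 762.417

762.4 ms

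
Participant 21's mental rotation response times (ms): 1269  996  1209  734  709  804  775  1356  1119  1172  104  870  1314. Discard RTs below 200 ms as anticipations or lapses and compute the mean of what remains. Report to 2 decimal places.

Excluded: 104
Retained (n=12): Σ = 12327
Mean = 12327/12 = 1027.2500

1027.25 ms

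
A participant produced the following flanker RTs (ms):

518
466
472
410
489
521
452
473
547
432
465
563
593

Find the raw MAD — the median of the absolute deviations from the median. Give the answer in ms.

41 ms

Sorted: 410, 432, 452, 465, 466, 472, 473, 489, 518, 521, 547, 563, 593 → median = 473
|x − 473|: 45, 7, 1, 63, 16, 48, 21, 0, 74, 41, 8, 90, 120
Sorted deviations: 0, 1, 7, 8, 16, 21, 41, 45, 48, 63, 74, 90, 120 → MAD = 41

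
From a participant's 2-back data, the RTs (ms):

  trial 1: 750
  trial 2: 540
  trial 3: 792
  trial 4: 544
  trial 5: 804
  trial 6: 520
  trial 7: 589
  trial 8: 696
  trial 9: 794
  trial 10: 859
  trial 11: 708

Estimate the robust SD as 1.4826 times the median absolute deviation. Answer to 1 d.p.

Sorted: 520, 540, 544, 589, 696, 708, 750, 792, 794, 804, 859 → median = 708
|x − 708| sorted: 0, 12, 42, 84, 86, 96, 119, 151, 164, 168, 188 → MAD = 96
Robust SD ≈ 1.4826 × 96 = 142.330

142.3 ms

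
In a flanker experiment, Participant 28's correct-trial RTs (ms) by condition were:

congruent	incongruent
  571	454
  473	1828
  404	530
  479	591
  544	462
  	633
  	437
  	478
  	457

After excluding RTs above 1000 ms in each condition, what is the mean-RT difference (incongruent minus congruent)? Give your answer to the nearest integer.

incongruent: exclude 1828
M(congruent) = 2471/5 = 494.200
M(incongruent) = 4042/8 = 505.250
Difference = 505.250 − 494.200 = 11.050 ms

11 ms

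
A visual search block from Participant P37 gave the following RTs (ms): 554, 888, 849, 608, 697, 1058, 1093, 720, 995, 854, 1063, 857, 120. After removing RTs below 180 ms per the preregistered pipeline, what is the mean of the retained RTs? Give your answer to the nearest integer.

853 ms

Excluded: 120
Retained (n=12): Σ = 10236
Mean = 10236/12 = 853.0000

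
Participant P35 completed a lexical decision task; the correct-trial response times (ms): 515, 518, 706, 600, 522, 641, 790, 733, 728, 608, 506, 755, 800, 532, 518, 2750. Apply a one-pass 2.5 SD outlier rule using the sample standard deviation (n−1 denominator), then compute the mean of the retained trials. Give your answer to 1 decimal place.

631.5 ms

n = 16, ΣRT = 12222, M = 763.875
Σ(x−M)² = 4380215.75; s = √(4380215.75/15) = 540.384
Cutoffs: 763.875 ± 2.5·540.384 → [-587.1, 2114.8]
Outside: 2750 → excluded.
Retained (n=15): Σ = 9472, mean = 9472/15 = 631.467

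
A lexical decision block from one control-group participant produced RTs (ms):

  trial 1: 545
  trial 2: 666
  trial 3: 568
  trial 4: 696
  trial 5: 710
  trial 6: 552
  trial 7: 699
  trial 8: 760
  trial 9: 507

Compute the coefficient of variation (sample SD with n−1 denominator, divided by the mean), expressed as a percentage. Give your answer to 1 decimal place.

14.3%

n = 9, Σ = 5703, M = 633.6667
Σ(x−M)² = 65874.000; s = √(65874.000/8) = 90.7428
CV = 90.7428 / 633.6667 = 0.14320 = 14.320%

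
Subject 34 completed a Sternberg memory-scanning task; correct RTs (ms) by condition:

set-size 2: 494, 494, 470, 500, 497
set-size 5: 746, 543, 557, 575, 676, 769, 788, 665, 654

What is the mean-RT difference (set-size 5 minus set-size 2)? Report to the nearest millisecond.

173 ms

M(set-size 2) = 2455/5 = 491.000
M(set-size 5) = 5973/9 = 663.667
Difference = 663.667 − 491.000 = 172.667 ms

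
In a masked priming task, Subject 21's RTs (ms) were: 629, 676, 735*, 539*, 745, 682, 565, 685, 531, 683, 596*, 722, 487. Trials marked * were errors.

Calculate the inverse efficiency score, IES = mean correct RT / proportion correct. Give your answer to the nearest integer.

Correct trials (n=10): 629, 676, 745, 682, 565, 685, 531, 683, 722, 487
Mean correct RT = 6405/10 = 640.5000 ms
Proportion correct = 10/13
IES = 640.5000 / (10/13) = 832.650 ms

833 ms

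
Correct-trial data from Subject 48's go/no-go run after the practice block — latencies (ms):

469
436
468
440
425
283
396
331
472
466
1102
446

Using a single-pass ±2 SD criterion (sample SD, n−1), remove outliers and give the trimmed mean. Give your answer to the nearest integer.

421 ms

n = 12, ΣRT = 5734, M = 477.833
Σ(x−M)² = 463135.67; s = √(463135.67/11) = 205.191
Cutoffs: 477.833 ± 2·205.191 → [67.5, 888.2]
Outside: 1102 → excluded.
Retained (n=11): Σ = 4632, mean = 4632/11 = 421.091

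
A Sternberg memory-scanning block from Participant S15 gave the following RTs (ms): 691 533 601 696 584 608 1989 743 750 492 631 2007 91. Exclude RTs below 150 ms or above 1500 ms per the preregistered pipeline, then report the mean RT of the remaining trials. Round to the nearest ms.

Excluded: 91, 1989, 2007
Retained (n=10): Σ = 6329
Mean = 6329/10 = 632.9000

633 ms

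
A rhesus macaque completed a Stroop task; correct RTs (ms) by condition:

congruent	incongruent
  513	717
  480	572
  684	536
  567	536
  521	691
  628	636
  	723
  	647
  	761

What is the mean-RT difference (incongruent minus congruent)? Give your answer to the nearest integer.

81 ms

M(congruent) = 3393/6 = 565.500
M(incongruent) = 5819/9 = 646.556
Difference = 646.556 − 565.500 = 81.056 ms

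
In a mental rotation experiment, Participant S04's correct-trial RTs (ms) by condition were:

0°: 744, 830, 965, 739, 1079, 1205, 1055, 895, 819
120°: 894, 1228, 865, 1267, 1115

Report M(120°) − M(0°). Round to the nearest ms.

M(0°) = 8331/9 = 925.667
M(120°) = 5369/5 = 1073.800
Difference = 1073.800 − 925.667 = 148.133 ms

148 ms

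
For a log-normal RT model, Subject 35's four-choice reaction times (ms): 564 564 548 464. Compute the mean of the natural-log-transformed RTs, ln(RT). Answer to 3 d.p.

ln(RT): 6.3351, 6.3351, 6.3063, 6.1399
Σ ln(RT) = 25.1163
Mean = 25.1163/4 = 6.27907

6.279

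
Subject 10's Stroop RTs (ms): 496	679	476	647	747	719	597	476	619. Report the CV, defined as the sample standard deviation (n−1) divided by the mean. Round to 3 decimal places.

n = 9, Σ = 5456, M = 606.2222
Σ(x−M)² = 85809.556; s = √(85809.556/8) = 103.5673
CV = 103.5673 / 606.2222 = 0.17084

0.171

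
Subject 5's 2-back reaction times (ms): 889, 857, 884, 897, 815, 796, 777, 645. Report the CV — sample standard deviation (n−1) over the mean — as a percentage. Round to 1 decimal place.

n = 8, Σ = 6560, M = 820.0000
Σ(x−M)² = 49230.000; s = √(49230.000/7) = 83.8621
CV = 83.8621 / 820.0000 = 0.10227 = 10.227%

10.2%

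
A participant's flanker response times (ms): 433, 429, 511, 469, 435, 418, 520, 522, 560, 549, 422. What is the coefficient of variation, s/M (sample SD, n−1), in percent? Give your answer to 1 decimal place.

11.4%

n = 11, Σ = 5268, M = 478.9091
Σ(x−M)² = 29636.909; s = √(29636.909/10) = 54.4398
CV = 54.4398 / 478.9091 = 0.11367 = 11.367%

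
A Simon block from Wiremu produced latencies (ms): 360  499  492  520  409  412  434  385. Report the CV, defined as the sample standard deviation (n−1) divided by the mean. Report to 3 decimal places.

0.133

n = 8, Σ = 3511, M = 438.8750
Σ(x−M)² = 23780.875; s = √(23780.875/7) = 58.2861
CV = 58.2861 / 438.8750 = 0.13281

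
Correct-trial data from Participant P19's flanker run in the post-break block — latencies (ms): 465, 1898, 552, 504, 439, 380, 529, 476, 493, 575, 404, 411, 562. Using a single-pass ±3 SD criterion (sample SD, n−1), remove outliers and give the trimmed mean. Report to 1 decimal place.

n = 13, ΣRT = 7688, M = 591.385
Σ(x−M)² = 1895977.08; s = √(1895977.08/12) = 397.490
Cutoffs: 591.385 ± 3·397.490 → [-601.1, 1783.9]
Outside: 1898 → excluded.
Retained (n=12): Σ = 5790, mean = 5790/12 = 482.500

482.5 ms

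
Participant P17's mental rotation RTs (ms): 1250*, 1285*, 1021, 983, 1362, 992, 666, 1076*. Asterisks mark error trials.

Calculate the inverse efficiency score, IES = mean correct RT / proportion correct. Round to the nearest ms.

1608 ms

Correct trials (n=5): 1021, 983, 1362, 992, 666
Mean correct RT = 5024/5 = 1004.8000 ms
Proportion correct = 5/8
IES = 1004.8000 / (5/8) = 1607.680 ms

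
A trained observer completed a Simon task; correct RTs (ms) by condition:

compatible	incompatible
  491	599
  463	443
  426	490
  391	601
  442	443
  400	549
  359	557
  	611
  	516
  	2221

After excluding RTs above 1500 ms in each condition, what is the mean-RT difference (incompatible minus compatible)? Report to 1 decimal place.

incompatible: exclude 2221
M(compatible) = 2972/7 = 424.571
M(incompatible) = 4809/9 = 534.333
Difference = 534.333 − 424.571 = 109.762 ms

109.8 ms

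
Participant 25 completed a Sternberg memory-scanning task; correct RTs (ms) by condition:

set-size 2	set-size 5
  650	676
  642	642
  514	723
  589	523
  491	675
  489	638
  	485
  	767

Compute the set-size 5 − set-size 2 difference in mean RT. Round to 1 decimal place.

78.6 ms

M(set-size 2) = 3375/6 = 562.500
M(set-size 5) = 5129/8 = 641.125
Difference = 641.125 − 562.500 = 78.625 ms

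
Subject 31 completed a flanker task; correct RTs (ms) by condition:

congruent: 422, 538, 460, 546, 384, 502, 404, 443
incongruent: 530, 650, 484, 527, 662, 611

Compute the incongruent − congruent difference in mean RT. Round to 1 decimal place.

M(congruent) = 3699/8 = 462.375
M(incongruent) = 3464/6 = 577.333
Difference = 577.333 − 462.375 = 114.958 ms

115.0 ms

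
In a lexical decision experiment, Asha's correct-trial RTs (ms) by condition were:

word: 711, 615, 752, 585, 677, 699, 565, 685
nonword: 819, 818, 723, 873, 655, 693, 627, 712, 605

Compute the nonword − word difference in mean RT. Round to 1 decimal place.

63.9 ms

M(word) = 5289/8 = 661.125
M(nonword) = 6525/9 = 725.000
Difference = 725.000 − 661.125 = 63.875 ms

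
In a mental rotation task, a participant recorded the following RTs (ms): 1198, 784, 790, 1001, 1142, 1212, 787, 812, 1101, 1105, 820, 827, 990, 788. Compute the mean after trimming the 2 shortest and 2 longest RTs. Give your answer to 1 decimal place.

Sorted: 784, 787, 788, 790, 812, 820, 827, 990, 1001, 1101, 1105, 1142, 1198, 1212
Drop lowest 2 (784, 787) and highest 2 (1198, 1212)
Remaining (n=10): Σ = 9376, mean = 9376/10 = 937.600

937.6 ms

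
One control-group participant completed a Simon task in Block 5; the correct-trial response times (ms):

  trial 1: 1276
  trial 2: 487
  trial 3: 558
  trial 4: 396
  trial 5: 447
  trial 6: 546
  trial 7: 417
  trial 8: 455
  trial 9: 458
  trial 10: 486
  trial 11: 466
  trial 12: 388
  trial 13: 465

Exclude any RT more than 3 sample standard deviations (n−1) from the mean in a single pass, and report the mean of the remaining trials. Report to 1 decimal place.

464.1 ms

n = 13, ΣRT = 6845, M = 526.538
Σ(x−M)² = 638093.23; s = √(638093.23/12) = 230.596
Cutoffs: 526.538 ± 3·230.596 → [-165.2, 1218.3]
Outside: 1276 → excluded.
Retained (n=12): Σ = 5569, mean = 5569/12 = 464.083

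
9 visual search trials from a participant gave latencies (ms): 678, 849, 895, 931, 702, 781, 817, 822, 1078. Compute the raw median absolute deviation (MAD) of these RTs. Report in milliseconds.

Sorted: 678, 702, 781, 817, 822, 849, 895, 931, 1078 → median = 822
|x − 822|: 144, 27, 73, 109, 120, 41, 5, 0, 256
Sorted deviations: 0, 5, 27, 41, 73, 109, 120, 144, 256 → MAD = 73

73 ms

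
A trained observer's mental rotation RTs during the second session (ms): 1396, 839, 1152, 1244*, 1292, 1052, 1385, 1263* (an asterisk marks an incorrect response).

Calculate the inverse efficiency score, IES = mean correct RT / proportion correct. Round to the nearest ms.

1581 ms

Correct trials (n=6): 1396, 839, 1152, 1292, 1052, 1385
Mean correct RT = 7116/6 = 1186.0000 ms
Proportion correct = 6/8
IES = 1186.0000 / (6/8) = 1581.333 ms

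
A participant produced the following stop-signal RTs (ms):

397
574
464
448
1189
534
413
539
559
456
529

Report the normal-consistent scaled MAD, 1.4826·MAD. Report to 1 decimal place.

Sorted: 397, 413, 448, 456, 464, 529, 534, 539, 559, 574, 1189 → median = 529
|x − 529| sorted: 0, 5, 10, 30, 45, 65, 73, 81, 116, 132, 660 → MAD = 65
Robust SD ≈ 1.4826 × 65 = 96.369

96.4 ms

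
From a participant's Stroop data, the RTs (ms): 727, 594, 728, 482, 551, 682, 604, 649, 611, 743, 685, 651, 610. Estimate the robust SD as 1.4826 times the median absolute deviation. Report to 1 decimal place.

Sorted: 482, 551, 594, 604, 610, 611, 649, 651, 682, 685, 727, 728, 743 → median = 649
|x − 649| sorted: 0, 2, 33, 36, 38, 39, 45, 55, 78, 79, 94, 98, 167 → MAD = 45
Robust SD ≈ 1.4826 × 45 = 66.717

66.7 ms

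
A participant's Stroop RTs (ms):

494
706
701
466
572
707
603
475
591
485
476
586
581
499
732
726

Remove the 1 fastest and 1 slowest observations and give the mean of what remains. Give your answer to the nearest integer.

586 ms

Sorted: 466, 475, 476, 485, 494, 499, 572, 581, 586, 591, 603, 701, 706, 707, 726, 732
Drop lowest 1 (466) and highest 1 (732)
Remaining (n=14): Σ = 8202, mean = 8202/14 = 585.857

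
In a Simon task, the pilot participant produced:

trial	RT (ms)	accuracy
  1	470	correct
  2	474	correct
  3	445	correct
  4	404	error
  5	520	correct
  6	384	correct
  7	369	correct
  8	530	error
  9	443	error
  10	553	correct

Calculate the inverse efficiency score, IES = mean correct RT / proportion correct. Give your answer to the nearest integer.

656 ms

Correct trials (n=7): 470, 474, 445, 520, 384, 369, 553
Mean correct RT = 3215/7 = 459.2857 ms
Proportion correct = 7/10
IES = 459.2857 / (7/10) = 656.122 ms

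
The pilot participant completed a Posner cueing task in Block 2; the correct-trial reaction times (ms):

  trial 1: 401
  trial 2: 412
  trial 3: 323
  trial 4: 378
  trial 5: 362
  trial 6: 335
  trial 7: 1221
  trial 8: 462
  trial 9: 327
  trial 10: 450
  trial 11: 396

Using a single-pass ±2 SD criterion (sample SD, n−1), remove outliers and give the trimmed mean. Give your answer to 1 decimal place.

384.6 ms

n = 11, ΣRT = 5067, M = 460.636
Σ(x−M)² = 657512.55; s = √(657512.55/10) = 256.420
Cutoffs: 460.636 ± 2·256.420 → [-52.2, 973.5]
Outside: 1221 → excluded.
Retained (n=10): Σ = 3846, mean = 3846/10 = 384.600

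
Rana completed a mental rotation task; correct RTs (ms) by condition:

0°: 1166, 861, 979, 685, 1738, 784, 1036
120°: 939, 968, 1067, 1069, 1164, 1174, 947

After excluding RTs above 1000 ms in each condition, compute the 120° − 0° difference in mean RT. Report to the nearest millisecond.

124 ms

0°: exclude 1166, 1738, 1036
120°: exclude 1067, 1069, 1164, 1174
M(0°) = 3309/4 = 827.250
M(120°) = 2854/3 = 951.333
Difference = 951.333 − 827.250 = 124.083 ms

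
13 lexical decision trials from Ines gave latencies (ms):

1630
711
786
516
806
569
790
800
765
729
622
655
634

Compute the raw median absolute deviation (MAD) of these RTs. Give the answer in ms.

74 ms

Sorted: 516, 569, 622, 634, 655, 711, 729, 765, 786, 790, 800, 806, 1630 → median = 729
|x − 729|: 901, 18, 57, 213, 77, 160, 61, 71, 36, 0, 107, 74, 95
Sorted deviations: 0, 18, 36, 57, 61, 71, 74, 77, 95, 107, 160, 213, 901 → MAD = 74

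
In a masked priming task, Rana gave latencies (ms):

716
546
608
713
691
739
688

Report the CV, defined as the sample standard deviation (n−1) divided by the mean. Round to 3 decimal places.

0.103

n = 7, Σ = 4701, M = 671.5714
Σ(x−M)² = 28693.714; s = √(28693.714/6) = 69.1541
CV = 69.1541 / 671.5714 = 0.10297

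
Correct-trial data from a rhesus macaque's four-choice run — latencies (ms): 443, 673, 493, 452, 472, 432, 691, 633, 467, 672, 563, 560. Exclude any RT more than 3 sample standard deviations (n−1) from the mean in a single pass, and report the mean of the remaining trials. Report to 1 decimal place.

n = 12, ΣRT = 6551, M = 545.917
Σ(x−M)² = 108050.92; s = √(108050.92/11) = 99.110
Cutoffs: 545.917 ± 3·99.110 → [248.6, 843.2]
No RTs fall outside the cutoffs; all 12 retained. Mean = 6551/12 = 545.917

545.9 ms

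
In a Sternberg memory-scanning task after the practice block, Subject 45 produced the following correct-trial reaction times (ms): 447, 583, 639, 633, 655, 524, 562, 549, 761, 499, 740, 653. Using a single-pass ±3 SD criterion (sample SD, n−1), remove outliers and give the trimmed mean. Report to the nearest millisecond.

n = 12, ΣRT = 7245, M = 603.750
Σ(x−M)² = 97516.25; s = √(97516.25/11) = 94.155
Cutoffs: 603.750 ± 3·94.155 → [321.3, 886.2]
No RTs fall outside the cutoffs; all 12 retained. Mean = 7245/12 = 603.750

604 ms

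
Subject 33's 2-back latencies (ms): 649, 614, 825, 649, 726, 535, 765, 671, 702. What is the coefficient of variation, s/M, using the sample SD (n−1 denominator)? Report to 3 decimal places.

n = 9, Σ = 6136, M = 681.7778
Σ(x−M)² = 58205.556; s = √(58205.556/8) = 85.2977
CV = 85.2977 / 681.7778 = 0.12511

0.125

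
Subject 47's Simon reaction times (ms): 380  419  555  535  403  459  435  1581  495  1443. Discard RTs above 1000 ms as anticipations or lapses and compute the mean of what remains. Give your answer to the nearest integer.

Excluded: 1443, 1581
Retained (n=8): Σ = 3681
Mean = 3681/8 = 460.1250

460 ms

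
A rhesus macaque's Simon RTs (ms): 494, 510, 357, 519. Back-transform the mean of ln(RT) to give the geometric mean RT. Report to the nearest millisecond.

ln(RT): 6.2025, 6.2344, 5.8777, 6.2519
Mean ln(RT) = 24.5666/4 = 6.14165
Geometric mean = exp(6.14165) = 464.82 ms

465 ms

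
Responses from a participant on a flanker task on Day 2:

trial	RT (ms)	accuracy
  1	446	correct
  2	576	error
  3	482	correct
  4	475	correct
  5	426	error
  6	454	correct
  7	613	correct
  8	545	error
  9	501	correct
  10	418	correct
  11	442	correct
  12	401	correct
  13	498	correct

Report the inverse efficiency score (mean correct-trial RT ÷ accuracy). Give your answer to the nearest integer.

615 ms

Correct trials (n=10): 446, 482, 475, 454, 613, 501, 418, 442, 401, 498
Mean correct RT = 4730/10 = 473.0000 ms
Proportion correct = 10/13
IES = 473.0000 / (10/13) = 614.900 ms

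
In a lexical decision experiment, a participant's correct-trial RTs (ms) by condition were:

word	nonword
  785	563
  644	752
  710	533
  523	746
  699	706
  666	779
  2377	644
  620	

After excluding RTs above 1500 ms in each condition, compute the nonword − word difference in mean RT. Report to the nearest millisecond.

word: exclude 2377
M(word) = 4647/7 = 663.857
M(nonword) = 4723/7 = 674.714
Difference = 674.714 − 663.857 = 10.857 ms

11 ms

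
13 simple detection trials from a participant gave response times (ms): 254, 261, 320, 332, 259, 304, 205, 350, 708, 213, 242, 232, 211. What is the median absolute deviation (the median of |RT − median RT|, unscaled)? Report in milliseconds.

46 ms

Sorted: 205, 211, 213, 232, 242, 254, 259, 261, 304, 320, 332, 350, 708 → median = 259
|x − 259|: 5, 2, 61, 73, 0, 45, 54, 91, 449, 46, 17, 27, 48
Sorted deviations: 0, 2, 5, 17, 27, 45, 46, 48, 54, 61, 73, 91, 449 → MAD = 46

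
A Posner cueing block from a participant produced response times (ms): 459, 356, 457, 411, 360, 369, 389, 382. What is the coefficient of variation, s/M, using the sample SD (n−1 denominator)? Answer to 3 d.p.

0.103

n = 8, Σ = 3183, M = 397.8750
Σ(x−M)² = 11756.875; s = √(11756.875/7) = 40.9824
CV = 40.9824 / 397.8750 = 0.10300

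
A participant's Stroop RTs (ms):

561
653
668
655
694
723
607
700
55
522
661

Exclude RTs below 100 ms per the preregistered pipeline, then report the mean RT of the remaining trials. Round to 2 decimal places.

644.40 ms

Excluded: 55
Retained (n=10): Σ = 6444
Mean = 6444/10 = 644.4000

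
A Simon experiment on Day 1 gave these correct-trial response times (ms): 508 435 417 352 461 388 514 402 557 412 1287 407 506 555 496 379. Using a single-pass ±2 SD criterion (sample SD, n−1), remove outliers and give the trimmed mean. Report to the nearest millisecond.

n = 16, ΣRT = 8076, M = 504.750
Σ(x−M)² = 713315.00; s = √(713315.00/15) = 218.070
Cutoffs: 504.750 ± 2·218.070 → [68.6, 940.9]
Outside: 1287 → excluded.
Retained (n=15): Σ = 6789, mean = 6789/15 = 452.600

453 ms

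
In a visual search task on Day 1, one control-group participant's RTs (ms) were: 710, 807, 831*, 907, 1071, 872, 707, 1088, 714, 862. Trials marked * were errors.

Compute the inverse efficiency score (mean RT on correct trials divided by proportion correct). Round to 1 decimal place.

Correct trials (n=9): 710, 807, 907, 1071, 872, 707, 1088, 714, 862
Mean correct RT = 7738/9 = 859.7778 ms
Proportion correct = 9/10
IES = 859.7778 / (9/10) = 955.309 ms

955.3 ms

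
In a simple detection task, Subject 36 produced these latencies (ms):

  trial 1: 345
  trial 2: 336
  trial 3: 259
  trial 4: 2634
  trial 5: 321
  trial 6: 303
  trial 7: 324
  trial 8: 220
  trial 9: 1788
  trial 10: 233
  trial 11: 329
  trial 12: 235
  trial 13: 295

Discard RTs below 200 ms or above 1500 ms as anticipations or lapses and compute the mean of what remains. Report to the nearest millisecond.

Excluded: 1788, 2634
Retained (n=11): Σ = 3200
Mean = 3200/11 = 290.9091

291 ms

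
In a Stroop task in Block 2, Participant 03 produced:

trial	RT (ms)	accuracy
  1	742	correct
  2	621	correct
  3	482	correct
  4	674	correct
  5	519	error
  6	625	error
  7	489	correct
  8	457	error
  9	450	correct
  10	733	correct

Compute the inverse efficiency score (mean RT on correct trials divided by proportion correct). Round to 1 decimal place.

855.3 ms

Correct trials (n=7): 742, 621, 482, 674, 489, 450, 733
Mean correct RT = 4191/7 = 598.7143 ms
Proportion correct = 7/10
IES = 598.7143 / (7/10) = 855.306 ms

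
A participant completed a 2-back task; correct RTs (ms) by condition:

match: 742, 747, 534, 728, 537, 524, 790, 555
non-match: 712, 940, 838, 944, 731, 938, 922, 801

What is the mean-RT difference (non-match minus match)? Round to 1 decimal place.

M(match) = 5157/8 = 644.625
M(non-match) = 6826/8 = 853.250
Difference = 853.250 − 644.625 = 208.625 ms

208.6 ms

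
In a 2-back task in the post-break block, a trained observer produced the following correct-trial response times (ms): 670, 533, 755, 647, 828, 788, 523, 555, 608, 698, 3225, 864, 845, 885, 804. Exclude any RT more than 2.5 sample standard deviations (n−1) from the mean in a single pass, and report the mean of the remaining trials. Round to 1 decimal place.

714.5 ms

n = 15, ΣRT = 13228, M = 881.867
Σ(x−M)² = 6092027.73; s = √(6092027.73/14) = 659.655
Cutoffs: 881.867 ± 2.5·659.655 → [-767.3, 2531.0]
Outside: 3225 → excluded.
Retained (n=14): Σ = 10003, mean = 10003/14 = 714.500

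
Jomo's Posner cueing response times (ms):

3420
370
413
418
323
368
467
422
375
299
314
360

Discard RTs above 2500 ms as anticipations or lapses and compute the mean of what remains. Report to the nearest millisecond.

Excluded: 3420
Retained (n=11): Σ = 4129
Mean = 4129/11 = 375.3636

375 ms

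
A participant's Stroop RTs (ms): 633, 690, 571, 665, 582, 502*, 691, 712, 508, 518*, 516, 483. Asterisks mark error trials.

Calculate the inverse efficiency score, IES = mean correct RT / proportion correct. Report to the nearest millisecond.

Correct trials (n=10): 633, 690, 571, 665, 582, 691, 712, 508, 516, 483
Mean correct RT = 6051/10 = 605.1000 ms
Proportion correct = 10/12
IES = 605.1000 / (10/12) = 726.120 ms

726 ms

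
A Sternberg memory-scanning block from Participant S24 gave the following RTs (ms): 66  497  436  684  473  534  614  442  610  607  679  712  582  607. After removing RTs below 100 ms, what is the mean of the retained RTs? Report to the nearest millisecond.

Excluded: 66
Retained (n=13): Σ = 7477
Mean = 7477/13 = 575.1538

575 ms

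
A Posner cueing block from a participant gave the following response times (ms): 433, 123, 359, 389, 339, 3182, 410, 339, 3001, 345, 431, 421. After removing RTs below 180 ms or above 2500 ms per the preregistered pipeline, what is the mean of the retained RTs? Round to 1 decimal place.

Excluded: 123, 3001, 3182
Retained (n=9): Σ = 3466
Mean = 3466/9 = 385.1111

385.1 ms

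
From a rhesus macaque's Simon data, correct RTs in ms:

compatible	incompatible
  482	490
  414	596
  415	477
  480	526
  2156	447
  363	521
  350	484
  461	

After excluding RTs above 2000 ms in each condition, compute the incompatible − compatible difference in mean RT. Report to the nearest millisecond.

compatible: exclude 2156
M(compatible) = 2965/7 = 423.571
M(incompatible) = 3541/7 = 505.857
Difference = 505.857 − 423.571 = 82.286 ms

82 ms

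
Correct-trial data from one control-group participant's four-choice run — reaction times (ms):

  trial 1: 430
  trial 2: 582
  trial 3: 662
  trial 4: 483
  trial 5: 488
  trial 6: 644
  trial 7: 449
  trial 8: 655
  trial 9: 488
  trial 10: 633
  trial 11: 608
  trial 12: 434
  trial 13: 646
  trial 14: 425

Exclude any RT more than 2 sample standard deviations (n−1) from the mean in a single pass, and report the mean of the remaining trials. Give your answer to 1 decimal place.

n = 14, ΣRT = 7627, M = 544.786
Σ(x−M)² = 118376.36; s = √(118376.36/13) = 95.425
Cutoffs: 544.786 ± 2·95.425 → [353.9, 735.6]
No RTs fall outside the cutoffs; all 14 retained. Mean = 7627/14 = 544.786

544.8 ms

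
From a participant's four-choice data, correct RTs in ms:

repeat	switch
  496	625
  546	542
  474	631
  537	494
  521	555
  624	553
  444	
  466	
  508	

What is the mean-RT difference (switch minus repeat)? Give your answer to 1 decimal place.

M(repeat) = 4616/9 = 512.889
M(switch) = 3400/6 = 566.667
Difference = 566.667 − 512.889 = 53.778 ms

53.8 ms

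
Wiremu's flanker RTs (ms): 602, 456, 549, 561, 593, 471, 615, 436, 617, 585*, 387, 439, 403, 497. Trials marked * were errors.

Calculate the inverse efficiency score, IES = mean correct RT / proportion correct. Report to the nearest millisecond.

549 ms

Correct trials (n=13): 602, 456, 549, 561, 593, 471, 615, 436, 617, 387, 439, 403, 497
Mean correct RT = 6626/13 = 509.6923 ms
Proportion correct = 13/14
IES = 509.6923 / (13/14) = 548.899 ms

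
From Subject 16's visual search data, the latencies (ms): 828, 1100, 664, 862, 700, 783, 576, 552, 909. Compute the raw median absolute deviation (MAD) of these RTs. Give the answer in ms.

119 ms

Sorted: 552, 576, 664, 700, 783, 828, 862, 909, 1100 → median = 783
|x − 783|: 45, 317, 119, 79, 83, 0, 207, 231, 126
Sorted deviations: 0, 45, 79, 83, 119, 126, 207, 231, 317 → MAD = 119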